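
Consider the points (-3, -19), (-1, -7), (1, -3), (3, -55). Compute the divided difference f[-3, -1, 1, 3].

-1

f[-3,-1] = (-7 - (-19)) / (-1 - (-3)) = 6
f[-1,1] = (-3 - (-7)) / (1 - (-1)) = 2
f[1,3] = (-55 - (-3)) / (3 - 1) = -26
f[-3,-1,1] = (2 - 6) / (1 - (-3)) = -1
f[-1,1,3] = (-26 - 2) / (3 - (-1)) = -7
f[-3,-1,1,3] = (-7 - (-1)) / (3 - (-3)) = -1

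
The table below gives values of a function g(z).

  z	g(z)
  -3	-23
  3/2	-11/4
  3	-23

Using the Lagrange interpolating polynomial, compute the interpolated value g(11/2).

L_0(11/2) = (4)·(5/2)/[(-9/2)·(-6)] = 10/27
L_1(11/2) = (17/2)·(5/2)/[(9/2)·(-3/2)] = -85/27
L_2(11/2) = (17/2)·(4)/[(6)·(3/2)] = 34/9
Sum: (-23)·(10/27) + (-11/4)·(-85/27) + (-23)·(34/9) = -347/4

-347/4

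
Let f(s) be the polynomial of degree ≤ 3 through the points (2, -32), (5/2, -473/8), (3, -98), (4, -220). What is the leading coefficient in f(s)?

-3

Build the Lagrange basis polynomials:
L_0(s) = (s - 5/2)(s - 3)(s - 4) / [-1] = -s^3 + (19/2)s^2 - (59/2)s + 30
L_1(s) = (s - 2)(s - 3)(s - 4) / [3/8] = (8/3)s^3 - 24s^2 + (208/3)s - 64
L_2(s) = (s - 2)(s - 5/2)(s - 4) / [-1/2] = -2s^3 + 17s^2 - 46s + 40
L_3(s) = (s - 2)(s - 5/2)(s - 3) / [3] = (1/3)s^3 - (5/2)s^2 + (37/6)s - 5
f(s) = (-32)·L_0 + (-473/8)·L_1 + (-98)·L_2 + (-220)·L_3
Only the coefficient of s^3 is needed; take it from each L_i and combine:
(-32)·(-1) + (-473/8)·(8/3) + (-98)·(-2) + (-220)·(1/3) = -3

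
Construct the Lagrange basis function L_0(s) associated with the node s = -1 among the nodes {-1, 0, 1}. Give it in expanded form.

L_0(s) = s(s - 1) / [(-1)·(-2)]
       = (s^2 - s) / (2)

L_0(s) = (1/2)s^2 - (1/2)s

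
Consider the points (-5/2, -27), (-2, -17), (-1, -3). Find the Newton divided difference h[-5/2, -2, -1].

-4

h[-5/2,-2] = (-17 - (-27)) / (-2 - (-5/2)) = 20
h[-2,-1] = (-3 - (-17)) / (-1 - (-2)) = 14
h[-5/2,-2,-1] = (14 - 20) / (-1 - (-5/2)) = -4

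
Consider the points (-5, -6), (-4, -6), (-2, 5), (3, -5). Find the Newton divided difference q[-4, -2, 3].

q[-4,-2] = (5 - (-6)) / (-2 - (-4)) = 11/2
q[-2,3] = (-5 - 5) / (3 - (-2)) = -2
q[-4,-2,3] = (-2 - 11/2) / (3 - (-4)) = -15/14

-15/14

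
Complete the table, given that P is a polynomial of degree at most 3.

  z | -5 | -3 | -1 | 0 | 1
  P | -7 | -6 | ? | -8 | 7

The 4 known values determine P uniquely (degree ≤ 3).
Evaluate each Lagrange basis at z = -1:
L_0(-1) = (2)·(-1)·(-2)/[(-2)·(-5)·(-6)] = -1/15
L_1(-1) = (4)·(-1)·(-2)/[(2)·(-3)·(-4)] = 1/3
L_2(-1) = (4)·(2)·(-2)/[(5)·(3)·(-1)] = 16/15
L_3(-1) = (4)·(2)·(-1)/[(6)·(4)·(1)] = -1/3
Sum: (-7)·(-1/15) + (-6)·(1/3) + (-8)·(16/15) + 7·(-1/3) = -62/5

-62/5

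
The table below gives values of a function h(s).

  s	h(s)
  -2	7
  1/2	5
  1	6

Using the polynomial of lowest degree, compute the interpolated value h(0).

Evaluate each Lagrange basis at s = 0:
L_0(0) = (-1/2)·(-1)/[(-5/2)·(-3)] = 1/15
L_1(0) = (2)·(-1)/[(5/2)·(-1/2)] = 8/5
L_2(0) = (2)·(-1/2)/[(3)·(1/2)] = -2/3
Sum: 7·(1/15) + 5·(8/5) + 6·(-2/3) = 67/15

67/15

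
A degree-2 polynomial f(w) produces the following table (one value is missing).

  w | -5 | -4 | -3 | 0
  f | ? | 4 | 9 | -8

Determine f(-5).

The 3 known values determine f uniquely (degree ≤ 2).
Evaluate each Lagrange basis at w = -5:
L_0(-5) = (-2)·(-5)/[(-1)·(-4)] = 5/2
L_1(-5) = (-1)·(-5)/[(1)·(-3)] = -5/3
L_2(-5) = (-1)·(-2)/[(4)·(3)] = 1/6
Sum: 4·(5/2) + 9·(-5/3) + (-8)·(1/6) = -19/3

-19/3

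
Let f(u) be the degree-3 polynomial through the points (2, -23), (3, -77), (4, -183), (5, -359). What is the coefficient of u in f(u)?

-2

Build the Lagrange basis polynomials:
L_0(u) = (u - 3)(u - 4)(u - 5) / [-6] = -(1/6)u^3 + 2u^2 - (47/6)u + 10
L_1(u) = (u - 2)(u - 4)(u - 5) / [2] = (1/2)u^3 - (11/2)u^2 + 19u - 20
L_2(u) = (u - 2)(u - 3)(u - 5) / [-2] = -(1/2)u^3 + 5u^2 - (31/2)u + 15
L_3(u) = (u - 2)(u - 3)(u - 4) / [6] = (1/6)u^3 - (3/2)u^2 + (13/3)u - 4
f(u) = (-23)·L_0 + (-77)·L_1 + (-183)·L_2 + (-359)·L_3
Only the coefficient of u is needed; take it from each L_i and combine:
(-23)·(-47/6) + (-77)·(19) + (-183)·(-31/2) + (-359)·(13/3) = -2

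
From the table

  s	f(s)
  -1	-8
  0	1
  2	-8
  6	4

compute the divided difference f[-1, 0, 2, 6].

23/28

f[-1,0] = (1 - (-8)) / (0 - (-1)) = 9
f[0,2] = (-8 - 1) / (2 - 0) = -9/2
f[2,6] = (4 - (-8)) / (6 - 2) = 3
f[-1,0,2] = (-9/2 - 9) / (2 - (-1)) = -9/2
f[0,2,6] = (3 - (-9/2)) / (6 - 0) = 5/4
f[-1,0,2,6] = (5/4 - (-9/2)) / (6 - (-1)) = 23/28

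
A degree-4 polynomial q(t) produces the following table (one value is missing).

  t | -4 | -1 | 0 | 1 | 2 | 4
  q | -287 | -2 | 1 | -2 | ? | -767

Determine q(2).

The 5 known values determine q uniquely (degree ≤ 4).
L_0(2) = (3)·(2)·(1)·(-2)/[(-3)·(-4)·(-5)·(-8)] = -1/40
L_1(2) = (6)·(2)·(1)·(-2)/[(3)·(-1)·(-2)·(-5)] = 4/5
L_2(2) = (6)·(3)·(1)·(-2)/[(4)·(1)·(-1)·(-4)] = -9/4
L_3(2) = (6)·(3)·(2)·(-2)/[(5)·(2)·(1)·(-3)] = 12/5
L_4(2) = (6)·(3)·(2)·(1)/[(8)·(5)·(4)·(3)] = 3/40
Sum: (-287)·(-1/40) + (-2)·(4/5) + 1·(-9/4) + (-2)·(12/5) + (-767)·(3/40) = -59

-59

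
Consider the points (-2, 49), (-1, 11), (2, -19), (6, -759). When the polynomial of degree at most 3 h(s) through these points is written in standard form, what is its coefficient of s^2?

3

Build the Lagrange basis polynomials:
L_0(s) = (s + 1)(s - 2)(s - 6) / [-32] = -(1/32)s^3 + (7/32)s^2 - (1/8)s - 3/8
L_1(s) = (s + 2)(s - 2)(s - 6) / [21] = (1/21)s^3 - (2/7)s^2 - (4/21)s + 8/7
L_2(s) = (s + 2)(s + 1)(s - 6) / [-48] = -(1/48)s^3 + (1/16)s^2 + (1/3)s + 1/4
L_3(s) = (s + 2)(s + 1)(s - 2) / [224] = (1/224)s^3 + (1/224)s^2 - (1/56)s - 1/56
h(s) = 49·L_0 + 11·L_1 + (-19)·L_2 + (-759)·L_3
Only the coefficient of s^2 is needed; take it from each L_i and combine:
49·(7/32) + 11·(-2/7) + (-19)·(1/16) + (-759)·(1/224) = 3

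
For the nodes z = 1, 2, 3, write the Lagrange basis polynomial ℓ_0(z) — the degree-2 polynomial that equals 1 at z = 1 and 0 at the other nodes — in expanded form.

ℓ_0(z) = (z - 2)(z - 3) / [(-1)·(-2)]
       = (z^2 - 5z + 6) / (2)

ℓ_0(z) = (1/2)z^2 - (5/2)z + 3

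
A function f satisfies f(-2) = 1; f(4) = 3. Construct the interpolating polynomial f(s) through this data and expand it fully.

f(s) = (1/3)s + 5/3

L_0(s) = (s - 4) / [-6] = -(1/6)s + 2/3
L_1(s) = (s + 2) / [6] = (1/6)s + 1/3
f(s) = 1·L_0 + 3·L_1
  1·L_0(s) = -(1/6)s + 2/3
  3·L_1(s) = (1/2)s + 1
Adding term by term: (1/3)s + 5/3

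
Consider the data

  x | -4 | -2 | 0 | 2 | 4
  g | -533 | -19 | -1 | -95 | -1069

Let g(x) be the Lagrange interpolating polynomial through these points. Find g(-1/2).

L_0(-1/2) = (3/2)·(-1/2)·(-5/2)·(-9/2)/[(-2)·(-4)·(-6)·(-8)] = -45/2048
L_1(-1/2) = (7/2)·(-1/2)·(-5/2)·(-9/2)/[(2)·(-2)·(-4)·(-6)] = 105/512
L_2(-1/2) = (7/2)·(3/2)·(-5/2)·(-9/2)/[(4)·(2)·(-2)·(-4)] = 945/1024
L_3(-1/2) = (7/2)·(3/2)·(-1/2)·(-9/2)/[(6)·(4)·(2)·(-2)] = -63/512
L_4(-1/2) = (7/2)·(3/2)·(-1/2)·(-5/2)/[(8)·(6)·(4)·(2)] = 35/2048
Sum: (-533)·(-45/2048) + (-19)·(105/512) + (-1)·(945/1024) + (-95)·(-63/512) + (-1069)·(35/2048) = 5/16

5/16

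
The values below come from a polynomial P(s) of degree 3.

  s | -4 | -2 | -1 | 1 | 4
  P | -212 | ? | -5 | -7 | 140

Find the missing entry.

The 4 known values determine P uniquely (degree ≤ 3).
Evaluate each Lagrange basis at s = -2:
L_0(-2) = (-1)·(-3)·(-6)/[(-3)·(-5)·(-8)] = 3/20
L_1(-2) = (2)·(-3)·(-6)/[(3)·(-2)·(-5)] = 6/5
L_2(-2) = (2)·(-1)·(-6)/[(5)·(2)·(-3)] = -2/5
L_3(-2) = (2)·(-1)·(-3)/[(8)·(5)·(3)] = 1/20
Sum: (-212)·(3/20) + (-5)·(6/5) + (-7)·(-2/5) + 140·(1/20) = -28

-28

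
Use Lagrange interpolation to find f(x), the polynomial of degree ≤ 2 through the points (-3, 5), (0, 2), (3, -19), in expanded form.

Build the Lagrange basis polynomials:
L_0(x) = x(x - 3) / [18] = (1/18)x^2 - (1/6)x
L_1(x) = (x + 3)(x - 3) / [-9] = -(1/9)x^2 + 1
L_2(x) = (x + 3)x / [18] = (1/18)x^2 + (1/6)x
f(x) = 5·L_0 + 2·L_1 + (-19)·L_2
  5·L_0(x) = (5/18)x^2 - (5/6)x
  2·L_1(x) = -(2/9)x^2 + 2
  (-19)·L_2(x) = -(19/18)x^2 - (19/6)x
Adding term by term: -x^2 - 4x + 2

f(x) = -x^2 - 4x + 2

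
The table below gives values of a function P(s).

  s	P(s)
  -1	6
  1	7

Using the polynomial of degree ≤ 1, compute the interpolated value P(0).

L_0(0) = (-1)/[(-2)] = 1/2
L_1(0) = (1)/[(2)] = 1/2
Sum: 6·(1/2) + 7·(1/2) = 13/2

13/2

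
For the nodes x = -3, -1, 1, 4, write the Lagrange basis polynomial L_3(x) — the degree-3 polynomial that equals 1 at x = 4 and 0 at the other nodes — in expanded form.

L_3(x) = (x + 3)(x + 1)(x - 1) / [(7)·(5)·(3)]
       = (x^3 + 3x^2 - x - 3) / (105)

L_3(x) = (1/105)x^3 + (1/35)x^2 - (1/105)x - 1/35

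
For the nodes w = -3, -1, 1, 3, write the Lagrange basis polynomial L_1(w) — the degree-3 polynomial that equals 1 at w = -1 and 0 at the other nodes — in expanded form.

L_1(w) = (w + 3)(w - 1)(w - 3) / [(2)·(-2)·(-4)]
       = (w^3 - w^2 - 9w + 9) / (16)

L_1(w) = (1/16)w^3 - (1/16)w^2 - (9/16)w + 9/16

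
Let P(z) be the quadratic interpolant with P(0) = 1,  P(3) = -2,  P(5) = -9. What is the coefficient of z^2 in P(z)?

-1/2

Build the Lagrange basis polynomials:
L_0(z) = (z - 3)(z - 5) / [15] = (1/15)z^2 - (8/15)z + 1
L_1(z) = z(z - 5) / [-6] = -(1/6)z^2 + (5/6)z
L_2(z) = z(z - 3) / [10] = (1/10)z^2 - (3/10)z
P(z) = 1·L_0 + (-2)·L_1 + (-9)·L_2
Only the coefficient of z^2 is needed; take it from each L_i and combine:
1·(1/15) + (-2)·(-1/6) + (-9)·(1/10) = -1/2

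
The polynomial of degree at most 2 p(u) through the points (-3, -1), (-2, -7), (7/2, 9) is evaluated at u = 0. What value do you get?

Evaluate each Lagrange basis at u = 0:
L_0(0) = (2)·(-7/2)/[(-1)·(-13/2)] = -14/13
L_1(0) = (3)·(-7/2)/[(1)·(-11/2)] = 21/11
L_2(0) = (3)·(2)/[(13/2)·(11/2)] = 24/143
Sum: (-1)·(-14/13) + (-7)·(21/11) + 9·(24/143) = -1541/143

-1541/143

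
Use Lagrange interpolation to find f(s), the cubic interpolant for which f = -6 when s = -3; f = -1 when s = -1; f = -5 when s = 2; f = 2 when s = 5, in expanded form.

f(s) = (31/180)s^3 - (19/45)s^2 - (257/180)s - 11/6

L_0(s) = (s + 1)(s - 2)(s - 5) / [-80] = -(1/80)s^3 + (3/40)s^2 - (3/80)s - 1/8
L_1(s) = (s + 3)(s - 2)(s - 5) / [36] = (1/36)s^3 - (1/9)s^2 - (11/36)s + 5/6
L_2(s) = (s + 3)(s + 1)(s - 5) / [-45] = -(1/45)s^3 + (1/45)s^2 + (17/45)s + 1/3
L_3(s) = (s + 3)(s + 1)(s - 2) / [144] = (1/144)s^3 + (1/72)s^2 - (5/144)s - 1/24
f(s) = (-6)·L_0 + (-1)·L_1 + (-5)·L_2 + 2·L_3
  (-6)·L_0(s) = (3/40)s^3 - (9/20)s^2 + (9/40)s + 3/4
  (-1)·L_1(s) = -(1/36)s^3 + (1/9)s^2 + (11/36)s - 5/6
  (-5)·L_2(s) = (1/9)s^3 - (1/9)s^2 - (17/9)s - 5/3
  2·L_3(s) = (1/72)s^3 + (1/36)s^2 - (5/72)s - 1/12
Adding term by term: (31/180)s^3 - (19/45)s^2 - (257/180)s - 11/6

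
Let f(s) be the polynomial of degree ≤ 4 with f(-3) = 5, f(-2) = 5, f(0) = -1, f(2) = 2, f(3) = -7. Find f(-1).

Evaluate each Lagrange basis at s = -1:
L_0(-1) = (1)·(-1)·(-3)·(-4)/[(-1)·(-3)·(-5)·(-6)] = -2/15
L_1(-1) = (2)·(-1)·(-3)·(-4)/[(1)·(-2)·(-4)·(-5)] = 3/5
L_2(-1) = (2)·(1)·(-3)·(-4)/[(3)·(2)·(-2)·(-3)] = 2/3
L_3(-1) = (2)·(1)·(-1)·(-4)/[(5)·(4)·(2)·(-1)] = -1/5
L_4(-1) = (2)·(1)·(-1)·(-3)/[(6)·(5)·(3)·(1)] = 1/15
Sum: 5·(-2/15) + 5·(3/5) + (-1)·(2/3) + 2·(-1/5) + (-7)·(1/15) = 4/5

4/5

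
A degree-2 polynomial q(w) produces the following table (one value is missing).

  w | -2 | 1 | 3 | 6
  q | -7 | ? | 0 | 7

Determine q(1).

-7/2

The 3 known values determine q uniquely (degree ≤ 2).
Evaluate each Lagrange basis at w = 1:
L_0(1) = (-2)·(-5)/[(-5)·(-8)] = 1/4
L_1(1) = (3)·(-5)/[(5)·(-3)] = 1
L_2(1) = (3)·(-2)/[(8)·(3)] = -1/4
Sum: (-7)·(1/4) + 0 + 7·(-1/4) = -7/2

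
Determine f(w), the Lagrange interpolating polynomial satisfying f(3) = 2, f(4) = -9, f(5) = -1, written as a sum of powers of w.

L_0(w) = (w - 4)(w - 5) / [2] = (1/2)w^2 - (9/2)w + 10
L_1(w) = (w - 3)(w - 5) / [-1] = -w^2 + 8w - 15
L_2(w) = (w - 3)(w - 4) / [2] = (1/2)w^2 - (7/2)w + 6
f(w) = 2·L_0 + (-9)·L_1 + (-1)·L_2
  2·L_0(w) = w^2 - 9w + 20
  (-9)·L_1(w) = 9w^2 - 72w + 135
  (-1)·L_2(w) = -(1/2)w^2 + (7/2)w - 6
Adding term by term: (19/2)w^2 - (155/2)w + 149

f(w) = (19/2)w^2 - (155/2)w + 149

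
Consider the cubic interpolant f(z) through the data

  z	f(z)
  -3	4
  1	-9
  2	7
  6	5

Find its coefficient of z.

Build the Lagrange basis polynomials:
L_0(z) = (z - 1)(z - 2)(z - 6) / [-180] = -(1/180)z^3 + (1/20)z^2 - (1/9)z + 1/15
L_1(z) = (z + 3)(z - 2)(z - 6) / [20] = (1/20)z^3 - (1/4)z^2 - (3/5)z + 9/5
L_2(z) = (z + 3)(z - 1)(z - 6) / [-20] = -(1/20)z^3 + (1/5)z^2 + (3/4)z - 9/10
L_3(z) = (z + 3)(z - 1)(z - 2) / [180] = (1/180)z^3 - (7/180)z + 1/30
f(z) = 4·L_0 + (-9)·L_1 + 7·L_2 + 5·L_3
Only the coefficient of z is needed; take it from each L_i and combine:
4·(-1/9) + (-9)·(-3/5) + 7·(3/4) + 5·(-7/180) = 901/90

901/90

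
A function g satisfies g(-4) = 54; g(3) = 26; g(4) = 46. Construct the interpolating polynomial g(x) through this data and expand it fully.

g(x) = 3x^2 - x + 2

Build the Lagrange basis polynomials:
L_0(x) = (x - 3)(x - 4) / [56] = (1/56)x^2 - (1/8)x + 3/14
L_1(x) = (x + 4)(x - 4) / [-7] = -(1/7)x^2 + 16/7
L_2(x) = (x + 4)(x - 3) / [8] = (1/8)x^2 + (1/8)x - 3/2
g(x) = 54·L_0 + 26·L_1 + 46·L_2
  54·L_0(x) = (27/28)x^2 - (27/4)x + 81/7
  26·L_1(x) = -(26/7)x^2 + 416/7
  46·L_2(x) = (23/4)x^2 + (23/4)x - 69
Adding term by term: 3x^2 - x + 2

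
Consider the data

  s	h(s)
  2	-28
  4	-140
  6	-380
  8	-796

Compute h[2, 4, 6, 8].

h[2,4] = (-140 - (-28)) / (4 - 2) = -56
h[4,6] = (-380 - (-140)) / (6 - 4) = -120
h[6,8] = (-796 - (-380)) / (8 - 6) = -208
h[2,4,6] = (-120 - (-56)) / (6 - 2) = -16
h[4,6,8] = (-208 - (-120)) / (8 - 4) = -22
h[2,4,6,8] = (-22 - (-16)) / (8 - 2) = -1

-1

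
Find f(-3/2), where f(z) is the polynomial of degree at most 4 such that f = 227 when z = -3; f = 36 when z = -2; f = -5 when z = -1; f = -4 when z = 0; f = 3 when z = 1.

83/16

Evaluate each Lagrange basis at z = -3/2:
L_0(-3/2) = (1/2)·(-1/2)·(-3/2)·(-5/2)/[(-1)·(-2)·(-3)·(-4)] = -5/128
L_1(-3/2) = (3/2)·(-1/2)·(-3/2)·(-5/2)/[(1)·(-1)·(-2)·(-3)] = 15/32
L_2(-3/2) = (3/2)·(1/2)·(-3/2)·(-5/2)/[(2)·(1)·(-1)·(-2)] = 45/64
L_3(-3/2) = (3/2)·(1/2)·(-1/2)·(-5/2)/[(3)·(2)·(1)·(-1)] = -5/32
L_4(-3/2) = (3/2)·(1/2)·(-1/2)·(-3/2)/[(4)·(3)·(2)·(1)] = 3/128
Sum: 227·(-5/128) + 36·(15/32) + (-5)·(45/64) + (-4)·(-5/32) + 3·(3/128) = 83/16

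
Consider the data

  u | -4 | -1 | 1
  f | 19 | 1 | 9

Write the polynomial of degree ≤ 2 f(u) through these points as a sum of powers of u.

f(u) = 2u^2 + 4u + 3

Build the Lagrange basis polynomials:
L_0(u) = (u + 1)(u - 1) / [15] = (1/15)u^2 - 1/15
L_1(u) = (u + 4)(u - 1) / [-6] = -(1/6)u^2 - (1/2)u + 2/3
L_2(u) = (u + 4)(u + 1) / [10] = (1/10)u^2 + (1/2)u + 2/5
f(u) = 19·L_0 + 1·L_1 + 9·L_2
  19·L_0(u) = (19/15)u^2 - 19/15
  1·L_1(u) = -(1/6)u^2 - (1/2)u + 2/3
  9·L_2(u) = (9/10)u^2 + (9/2)u + 18/5
Adding term by term: 2u^2 + 4u + 3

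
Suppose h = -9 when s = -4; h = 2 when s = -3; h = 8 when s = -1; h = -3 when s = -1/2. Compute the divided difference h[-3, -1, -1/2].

-10

h[-3,-1] = (8 - 2) / (-1 - (-3)) = 3
h[-1,-1/2] = (-3 - 8) / (-1/2 - (-1)) = -22
h[-3,-1,-1/2] = (-22 - 3) / (-1/2 - (-3)) = -10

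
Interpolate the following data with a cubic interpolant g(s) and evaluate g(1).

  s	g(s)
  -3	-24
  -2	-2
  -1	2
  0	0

L_0(1) = (3)·(2)·(1)/[(-1)·(-2)·(-3)] = -1
L_1(1) = (4)·(2)·(1)/[(1)·(-1)·(-2)] = 4
L_2(1) = (4)·(3)·(1)/[(2)·(1)·(-1)] = -6
L_3(1) = (4)·(3)·(2)/[(3)·(2)·(1)] = 4
Sum: (-24)·(-1) + (-2)·(4) + 2·(-6) + 0 = 4

4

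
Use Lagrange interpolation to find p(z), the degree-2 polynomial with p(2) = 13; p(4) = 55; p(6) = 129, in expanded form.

L_0(z) = (z - 4)(z - 6) / [8] = (1/8)z^2 - (5/4)z + 3
L_1(z) = (z - 2)(z - 6) / [-4] = -(1/4)z^2 + 2z - 3
L_2(z) = (z - 2)(z - 4) / [8] = (1/8)z^2 - (3/4)z + 1
p(z) = 13·L_0 + 55·L_1 + 129·L_2
  13·L_0(z) = (13/8)z^2 - (65/4)z + 39
  55·L_1(z) = -(55/4)z^2 + 110z - 165
  129·L_2(z) = (129/8)z^2 - (387/4)z + 129
Adding term by term: 4z^2 - 3z + 3

p(z) = 4z^2 - 3z + 3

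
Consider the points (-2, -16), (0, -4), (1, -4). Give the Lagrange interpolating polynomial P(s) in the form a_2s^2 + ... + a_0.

Build the Lagrange basis polynomials:
L_0(s) = s(s - 1) / [6] = (1/6)s^2 - (1/6)s
L_1(s) = (s + 2)(s - 1) / [-2] = -(1/2)s^2 - (1/2)s + 1
L_2(s) = (s + 2)s / [3] = (1/3)s^2 + (2/3)s
P(s) = (-16)·L_0 + (-4)·L_1 + (-4)·L_2
  (-16)·L_0(s) = -(8/3)s^2 + (8/3)s
  (-4)·L_1(s) = 2s^2 + 2s - 4
  (-4)·L_2(s) = -(4/3)s^2 - (8/3)s
Adding term by term: -2s^2 + 2s - 4

P(s) = -2s^2 + 2s - 4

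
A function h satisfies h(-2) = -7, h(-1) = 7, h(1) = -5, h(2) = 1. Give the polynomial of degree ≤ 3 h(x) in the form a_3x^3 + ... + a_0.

Build the Lagrange basis polynomials:
L_0(x) = (x + 1)(x - 1)(x - 2) / [-12] = -(1/12)x^3 + (1/6)x^2 + (1/12)x - 1/6
L_1(x) = (x + 2)(x - 1)(x - 2) / [6] = (1/6)x^3 - (1/6)x^2 - (2/3)x + 2/3
L_2(x) = (x + 2)(x + 1)(x - 2) / [-6] = -(1/6)x^3 - (1/6)x^2 + (2/3)x + 2/3
L_3(x) = (x + 2)(x + 1)(x - 1) / [12] = (1/12)x^3 + (1/6)x^2 - (1/12)x - 1/6
h(x) = (-7)·L_0 + 7·L_1 + (-5)·L_2 + 1·L_3
  (-7)·L_0(x) = (7/12)x^3 - (7/6)x^2 - (7/12)x + 7/6
  7·L_1(x) = (7/6)x^3 - (7/6)x^2 - (14/3)x + 14/3
  (-5)·L_2(x) = (5/6)x^3 + (5/6)x^2 - (10/3)x - 10/3
  1·L_3(x) = (1/12)x^3 + (1/6)x^2 - (1/12)x - 1/6
Adding term by term: (8/3)x^3 - (4/3)x^2 - (26/3)x + 7/3

h(x) = (8/3)x^3 - (4/3)x^2 - (26/3)x + 7/3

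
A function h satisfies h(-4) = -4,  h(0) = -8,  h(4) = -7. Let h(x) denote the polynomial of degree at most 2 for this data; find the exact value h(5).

-191/32

Evaluate each Lagrange basis at x = 5:
L_0(5) = (5)·(1)/[(-4)·(-8)] = 5/32
L_1(5) = (9)·(1)/[(4)·(-4)] = -9/16
L_2(5) = (9)·(5)/[(8)·(4)] = 45/32
Sum: (-4)·(5/32) + (-8)·(-9/16) + (-7)·(45/32) = -191/32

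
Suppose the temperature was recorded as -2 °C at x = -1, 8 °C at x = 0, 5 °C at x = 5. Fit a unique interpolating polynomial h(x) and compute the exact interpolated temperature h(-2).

-233/15

Evaluate each Lagrange basis at x = -2:
L_0(-2) = (-2)·(-7)/[(-1)·(-6)] = 7/3
L_1(-2) = (-1)·(-7)/[(1)·(-5)] = -7/5
L_2(-2) = (-1)·(-2)/[(6)·(5)] = 1/15
Sum: (-2)·(7/3) + 8·(-7/5) + 5·(1/15) = -233/15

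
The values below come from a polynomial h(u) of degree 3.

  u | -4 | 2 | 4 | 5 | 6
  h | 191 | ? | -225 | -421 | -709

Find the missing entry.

The 4 known values determine h uniquely (degree ≤ 3).
Evaluate each Lagrange basis at u = 2:
L_0(2) = (-2)·(-3)·(-4)/[(-8)·(-9)·(-10)] = 1/30
L_1(2) = (6)·(-3)·(-4)/[(8)·(-1)·(-2)] = 9/2
L_2(2) = (6)·(-2)·(-4)/[(9)·(1)·(-1)] = -16/3
L_3(2) = (6)·(-2)·(-3)/[(10)·(2)·(1)] = 9/5
Sum: 191·(1/30) + (-225)·(9/2) + (-421)·(-16/3) + (-709)·(9/5) = -37

-37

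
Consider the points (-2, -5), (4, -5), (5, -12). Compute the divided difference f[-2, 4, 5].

-1

f[-2,4] = (-5 - (-5)) / (4 - (-2)) = 0
f[4,5] = (-12 - (-5)) / (5 - 4) = -7
f[-2,4,5] = (-7 - 0) / (5 - (-2)) = -1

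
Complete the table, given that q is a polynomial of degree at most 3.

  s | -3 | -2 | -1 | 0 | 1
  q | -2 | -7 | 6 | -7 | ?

-90

The 4 known values determine q uniquely (degree ≤ 3).
L_0(1) = (3)·(2)·(1)/[(-1)·(-2)·(-3)] = -1
L_1(1) = (4)·(2)·(1)/[(1)·(-1)·(-2)] = 4
L_2(1) = (4)·(3)·(1)/[(2)·(1)·(-1)] = -6
L_3(1) = (4)·(3)·(2)/[(3)·(2)·(1)] = 4
Sum: (-2)·(-1) + (-7)·(4) + 6·(-6) + (-7)·(4) = -90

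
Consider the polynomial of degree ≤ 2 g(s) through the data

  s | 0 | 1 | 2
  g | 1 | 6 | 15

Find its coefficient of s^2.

2

L_0(s) = (s - 1)(s - 2) / [2] = (1/2)s^2 - (3/2)s + 1
L_1(s) = s(s - 2) / [-1] = -s^2 + 2s
L_2(s) = s(s - 1) / [2] = (1/2)s^2 - (1/2)s
g(s) = 1·L_0 + 6·L_1 + 15·L_2
Only the coefficient of s^2 is needed; take it from each L_i and combine:
1·(1/2) + 6·(-1) + 15·(1/2) = 2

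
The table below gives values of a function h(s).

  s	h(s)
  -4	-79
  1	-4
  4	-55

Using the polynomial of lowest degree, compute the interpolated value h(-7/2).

Using Newton's divided-difference form:
h[-4,1] = (-4 - (-79)) / (1 - (-4)) = 15
h[1,4] = (-55 - (-4)) / (4 - 1) = -17
h[-4,1,4] = (-17 - 15) / (4 - (-4)) = -4
h(-7/2) = -79 + 15·(1/2) + (-4)·(1/2)·(-9/2) = -125/2

-125/2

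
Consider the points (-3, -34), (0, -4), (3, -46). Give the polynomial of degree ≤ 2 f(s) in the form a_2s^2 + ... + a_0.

L_0(s) = s(s - 3) / [18] = (1/18)s^2 - (1/6)s
L_1(s) = (s + 3)(s - 3) / [-9] = -(1/9)s^2 + 1
L_2(s) = (s + 3)s / [18] = (1/18)s^2 + (1/6)s
f(s) = (-34)·L_0 + (-4)·L_1 + (-46)·L_2
  (-34)·L_0(s) = -(17/9)s^2 + (17/3)s
  (-4)·L_1(s) = (4/9)s^2 - 4
  (-46)·L_2(s) = -(23/9)s^2 - (23/3)s
Adding term by term: -4s^2 - 2s - 4

f(s) = -4s^2 - 2s - 4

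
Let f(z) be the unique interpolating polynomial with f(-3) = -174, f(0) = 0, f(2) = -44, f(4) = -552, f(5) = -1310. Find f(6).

Using Newton's divided-difference form:
f[-3,0] = (0 - (-174)) / (0 - (-3)) = 58
f[0,2] = (-44 - 0) / (2 - 0) = -22
f[2,4] = (-552 - (-44)) / (4 - 2) = -254
f[4,5] = (-1310 - (-552)) / (5 - 4) = -758
f[-3,0,2] = (-22 - 58) / (2 - (-3)) = -16
f[0,2,4] = (-254 - (-22)) / (4 - 0) = -58
f[2,4,5] = (-758 - (-254)) / (5 - 2) = -168
f[-3,0,2,4] = (-58 - (-16)) / (4 - (-3)) = -6
f[0,2,4,5] = (-168 - (-58)) / (5 - 0) = -22
f[-3,0,2,4,5] = (-22 - (-6)) / (5 - (-3)) = -2
f(6) = -174 + 58·(9) + (-16)·(9)·(6) + (-6)·(9)·(6)·(4) + (-2)·(9)·(6)·(4)·(2) = -2676

-2676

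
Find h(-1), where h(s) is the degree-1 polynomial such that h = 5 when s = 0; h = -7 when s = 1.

17

Evaluate each Lagrange basis at s = -1:
L_0(-1) = (-2)/[(-1)] = 2
L_1(-1) = (-1)/[(1)] = -1
Sum: 5·(2) + (-7)·(-1) = 17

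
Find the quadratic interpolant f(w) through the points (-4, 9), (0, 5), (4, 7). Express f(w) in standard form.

f(w) = (3/16)w^2 - (1/4)w + 5

Newton's divided differences:
f[-4,0] = (5 - 9) / (0 - (-4)) = -1
f[0,4] = (7 - 5) / (4 - 0) = 1/2
f[-4,0,4] = (1/2 - (-1)) / (4 - (-4)) = 3/16
f(w) = 9 + (-1)·(w + 4) + (3/16)·(w + 4)w
Expanding: f(w) = (3/16)w^2 - (1/4)w + 5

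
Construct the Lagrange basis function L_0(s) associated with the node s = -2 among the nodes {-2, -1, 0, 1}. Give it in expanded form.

L_0(s) = -(1/6)s^3 + (1/6)s

L_0(s) = (s + 1)s(s - 1) / [(-1)·(-2)·(-3)]
       = (s^3 - s) / (-6)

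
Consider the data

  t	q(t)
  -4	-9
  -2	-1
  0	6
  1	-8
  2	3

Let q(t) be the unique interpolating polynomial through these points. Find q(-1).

Using Newton's divided-difference form:
q[-4,-2] = (-1 - (-9)) / (-2 - (-4)) = 4
q[-2,0] = (6 - (-1)) / (0 - (-2)) = 7/2
q[0,1] = (-8 - 6) / (1 - 0) = -14
q[1,2] = (3 - (-8)) / (2 - 1) = 11
q[-4,-2,0] = (7/2 - 4) / (0 - (-4)) = -1/8
q[-2,0,1] = (-14 - 7/2) / (1 - (-2)) = -35/6
q[0,1,2] = (11 - (-14)) / (2 - 0) = 25/2
q[-4,-2,0,1] = (-35/6 - (-1/8)) / (1 - (-4)) = -137/120
q[-2,0,1,2] = (25/2 - (-35/6)) / (2 - (-2)) = 55/12
q[-4,-2,0,1,2] = (55/12 - (-137/120)) / (2 - (-4)) = 229/240
q(-1) = -9 + 4·(3) + (-1/8)·(3)·(1) + (-137/120)·(3)·(1)·(-1) + (229/240)·(3)·(1)·(-1)·(-2) = 471/40

471/40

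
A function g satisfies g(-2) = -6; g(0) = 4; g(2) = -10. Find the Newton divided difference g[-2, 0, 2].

g[-2,0] = (4 - (-6)) / (0 - (-2)) = 5
g[0,2] = (-10 - 4) / (2 - 0) = -7
g[-2,0,2] = (-7 - 5) / (2 - (-2)) = -3

-3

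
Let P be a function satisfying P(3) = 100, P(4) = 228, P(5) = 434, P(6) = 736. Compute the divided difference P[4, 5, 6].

P[4,5] = (434 - 228) / (5 - 4) = 206
P[5,6] = (736 - 434) / (6 - 5) = 302
P[4,5,6] = (302 - 206) / (6 - 4) = 48

48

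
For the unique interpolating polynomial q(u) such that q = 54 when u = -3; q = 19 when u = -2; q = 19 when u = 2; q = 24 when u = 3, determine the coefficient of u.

4

L_0(u) = (u + 2)(u - 2)(u - 3) / [-30] = -(1/30)u^3 + (1/10)u^2 + (2/15)u - 2/5
L_1(u) = (u + 3)(u - 2)(u - 3) / [20] = (1/20)u^3 - (1/10)u^2 - (9/20)u + 9/10
L_2(u) = (u + 3)(u + 2)(u - 3) / [-20] = -(1/20)u^3 - (1/10)u^2 + (9/20)u + 9/10
L_3(u) = (u + 3)(u + 2)(u - 2) / [30] = (1/30)u^3 + (1/10)u^2 - (2/15)u - 2/5
q(u) = 54·L_0 + 19·L_1 + 19·L_2 + 24·L_3
Only the coefficient of u is needed; take it from each L_i and combine:
54·(2/15) + 19·(-9/20) + 19·(9/20) + 24·(-2/15) = 4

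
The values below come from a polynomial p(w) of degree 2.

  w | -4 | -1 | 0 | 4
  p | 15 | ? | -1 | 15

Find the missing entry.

The 3 known values determine p uniquely (degree ≤ 2).
Evaluate each Lagrange basis at w = -1:
L_0(-1) = (-1)·(-5)/[(-4)·(-8)] = 5/32
L_1(-1) = (3)·(-5)/[(4)·(-4)] = 15/16
L_2(-1) = (3)·(-1)/[(8)·(4)] = -3/32
Sum: 15·(5/32) + (-1)·(15/16) + 15·(-3/32) = 0

0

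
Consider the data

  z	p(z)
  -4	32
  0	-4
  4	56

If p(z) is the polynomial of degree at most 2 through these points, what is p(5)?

Using Newton's divided-difference form:
p[-4,0] = (-4 - 32) / (0 - (-4)) = -9
p[0,4] = (56 - (-4)) / (4 - 0) = 15
p[-4,0,4] = (15 - (-9)) / (4 - (-4)) = 3
p(5) = 32 + (-9)·(9) + 3·(9)·(5) = 86

86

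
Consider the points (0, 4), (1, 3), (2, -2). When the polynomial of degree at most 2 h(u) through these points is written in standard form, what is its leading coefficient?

L_0(u) = (u - 1)(u - 2) / [2] = (1/2)u^2 - (3/2)u + 1
L_1(u) = u(u - 2) / [-1] = -u^2 + 2u
L_2(u) = u(u - 1) / [2] = (1/2)u^2 - (1/2)u
h(u) = 4·L_0 + 3·L_1 + (-2)·L_2
Only the coefficient of u^2 is needed; take it from each L_i and combine:
4·(1/2) + 3·(-1) + (-2)·(1/2) = -2

-2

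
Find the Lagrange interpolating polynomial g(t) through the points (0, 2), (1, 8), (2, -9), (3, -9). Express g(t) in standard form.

Build the Lagrange basis polynomials:
L_0(t) = (t - 1)(t - 2)(t - 3) / [-6] = -(1/6)t^3 + t^2 - (11/6)t + 1
L_1(t) = t(t - 2)(t - 3) / [2] = (1/2)t^3 - (5/2)t^2 + 3t
L_2(t) = t(t - 1)(t - 3) / [-2] = -(1/2)t^3 + 2t^2 - (3/2)t
L_3(t) = t(t - 1)(t - 2) / [6] = (1/6)t^3 - (1/2)t^2 + (1/3)t
g(t) = 2·L_0 + 8·L_1 + (-9)·L_2 + (-9)·L_3
  2·L_0(t) = -(1/3)t^3 + 2t^2 - (11/3)t + 2
  8·L_1(t) = 4t^3 - 20t^2 + 24t
  (-9)·L_2(t) = (9/2)t^3 - 18t^2 + (27/2)t
  (-9)·L_3(t) = -(3/2)t^3 + (9/2)t^2 - 3t
Adding term by term: (20/3)t^3 - (63/2)t^2 + (185/6)t + 2

g(t) = (20/3)t^3 - (63/2)t^2 + (185/6)t + 2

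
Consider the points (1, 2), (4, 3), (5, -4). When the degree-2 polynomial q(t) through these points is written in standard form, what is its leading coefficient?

Build the Lagrange basis polynomials:
L_0(t) = (t - 4)(t - 5) / [12] = (1/12)t^2 - (3/4)t + 5/3
L_1(t) = (t - 1)(t - 5) / [-3] = -(1/3)t^2 + 2t - 5/3
L_2(t) = (t - 1)(t - 4) / [4] = (1/4)t^2 - (5/4)t + 1
q(t) = 2·L_0 + 3·L_1 + (-4)·L_2
Only the coefficient of t^2 is needed; take it from each L_i and combine:
2·(1/12) + 3·(-1/3) + (-4)·(1/4) = -11/6

-11/6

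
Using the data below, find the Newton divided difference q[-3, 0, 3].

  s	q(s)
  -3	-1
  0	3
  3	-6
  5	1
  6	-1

-13/18

q[-3,0] = (3 - (-1)) / (0 - (-3)) = 4/3
q[0,3] = (-6 - 3) / (3 - 0) = -3
q[-3,0,3] = (-3 - 4/3) / (3 - (-3)) = -13/18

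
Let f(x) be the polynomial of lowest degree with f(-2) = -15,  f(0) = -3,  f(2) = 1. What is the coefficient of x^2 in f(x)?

Build the Lagrange basis polynomials:
L_0(x) = x(x - 2) / [8] = (1/8)x^2 - (1/4)x
L_1(x) = (x + 2)(x - 2) / [-4] = -(1/4)x^2 + 1
L_2(x) = (x + 2)x / [8] = (1/8)x^2 + (1/4)x
f(x) = (-15)·L_0 + (-3)·L_1 + 1·L_2
Only the coefficient of x^2 is needed; take it from each L_i and combine:
(-15)·(1/8) + (-3)·(-1/4) + 1·(1/8) = -1

-1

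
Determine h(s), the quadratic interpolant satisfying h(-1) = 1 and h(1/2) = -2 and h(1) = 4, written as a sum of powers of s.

h(s) = 7s^2 + (3/2)s - 9/2

Build the Lagrange basis polynomials:
L_0(s) = (s - 1/2)(s - 1) / [3] = (1/3)s^2 - (1/2)s + 1/6
L_1(s) = (s + 1)(s - 1) / [-3/4] = -(4/3)s^2 + 4/3
L_2(s) = (s + 1)(s - 1/2) / [1] = s^2 + (1/2)s - 1/2
h(s) = 1·L_0 + (-2)·L_1 + 4·L_2
  1·L_0(s) = (1/3)s^2 - (1/2)s + 1/6
  (-2)·L_1(s) = (8/3)s^2 - 8/3
  4·L_2(s) = 4s^2 + 2s - 2
Adding term by term: 7s^2 + (3/2)s - 9/2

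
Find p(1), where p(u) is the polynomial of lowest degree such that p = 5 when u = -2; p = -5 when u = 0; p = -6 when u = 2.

Evaluate each Lagrange basis at u = 1:
L_0(1) = (1)·(-1)/[(-2)·(-4)] = -1/8
L_1(1) = (3)·(-1)/[(2)·(-2)] = 3/4
L_2(1) = (3)·(1)/[(4)·(2)] = 3/8
Sum: 5·(-1/8) + (-5)·(3/4) + (-6)·(3/8) = -53/8

-53/8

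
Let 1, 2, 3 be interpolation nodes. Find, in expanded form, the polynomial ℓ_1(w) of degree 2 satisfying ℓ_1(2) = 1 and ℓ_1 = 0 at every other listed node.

ℓ_1(w) = (w - 1)(w - 3) / [(1)·(-1)]
       = (w^2 - 4w + 3) / (-1)

ℓ_1(w) = -w^2 + 4w - 3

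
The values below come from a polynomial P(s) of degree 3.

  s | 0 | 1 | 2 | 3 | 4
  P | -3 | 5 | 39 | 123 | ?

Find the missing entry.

The 4 known values determine P uniquely (degree ≤ 3).
L_0(4) = (3)·(2)·(1)/[(-1)·(-2)·(-3)] = -1
L_1(4) = (4)·(2)·(1)/[(1)·(-1)·(-2)] = 4
L_2(4) = (4)·(3)·(1)/[(2)·(1)·(-1)] = -6
L_3(4) = (4)·(3)·(2)/[(3)·(2)·(1)] = 4
Sum: (-3)·(-1) + 5·(4) + 39·(-6) + 123·(4) = 281

281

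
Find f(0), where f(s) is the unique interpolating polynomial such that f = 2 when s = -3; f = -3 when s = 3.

-1/2

Evaluate each Lagrange basis at s = 0:
L_0(0) = (-3)/[(-6)] = 1/2
L_1(0) = (3)/[(6)] = 1/2
Sum: 2·(1/2) + (-3)·(1/2) = -1/2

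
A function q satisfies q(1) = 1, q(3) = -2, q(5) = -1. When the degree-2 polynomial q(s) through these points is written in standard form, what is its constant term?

Build the Lagrange basis polynomials:
L_0(s) = (s - 3)(s - 5) / [8] = (1/8)s^2 - s + 15/8
L_1(s) = (s - 1)(s - 5) / [-4] = -(1/4)s^2 + (3/2)s - 5/4
L_2(s) = (s - 1)(s - 3) / [8] = (1/8)s^2 - (1/2)s + 3/8
q(s) = 1·L_0 + (-2)·L_1 + (-1)·L_2
Only the constant term is needed; take it from each L_i and combine:
1·(15/8) + (-2)·(-5/4) + (-1)·(3/8) = 4

4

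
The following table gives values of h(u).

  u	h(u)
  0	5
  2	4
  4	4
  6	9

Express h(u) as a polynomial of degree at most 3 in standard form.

h(u) = (1/12)u^3 - (3/8)u^2 - (1/12)u + 5

Newton's divided differences:
h[0,2] = (4 - 5) / (2 - 0) = -1/2
h[2,4] = (4 - 4) / (4 - 2) = 0
h[4,6] = (9 - 4) / (6 - 4) = 5/2
h[0,2,4] = (0 - (-1/2)) / (4 - 0) = 1/8
h[2,4,6] = (5/2 - 0) / (6 - 2) = 5/8
h[0,2,4,6] = (5/8 - 1/8) / (6 - 0) = 1/12
h(u) = 5 + (-1/2)·u + (1/8)·u(u - 2) + (1/12)·u(u - 2)(u - 4)
Expanding: h(u) = (1/12)u^3 - (3/8)u^2 - (1/12)u + 5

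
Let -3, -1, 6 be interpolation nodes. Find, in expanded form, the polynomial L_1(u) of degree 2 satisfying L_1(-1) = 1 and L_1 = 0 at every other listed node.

L_1(u) = (u + 3)(u - 6) / [(2)·(-7)]
       = (u^2 - 3u - 18) / (-14)

L_1(u) = -(1/14)u^2 + (3/14)u + 9/7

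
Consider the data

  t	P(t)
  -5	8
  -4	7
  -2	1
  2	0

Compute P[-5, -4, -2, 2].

P[-5,-4] = (7 - 8) / (-4 - (-5)) = -1
P[-4,-2] = (1 - 7) / (-2 - (-4)) = -3
P[-2,2] = (0 - 1) / (2 - (-2)) = -1/4
P[-5,-4,-2] = (-3 - (-1)) / (-2 - (-5)) = -2/3
P[-4,-2,2] = (-1/4 - (-3)) / (2 - (-4)) = 11/24
P[-5,-4,-2,2] = (11/24 - (-2/3)) / (2 - (-5)) = 9/56

9/56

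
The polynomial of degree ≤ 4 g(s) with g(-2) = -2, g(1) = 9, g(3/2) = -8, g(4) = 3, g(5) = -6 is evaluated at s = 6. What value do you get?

L_0(6) = (5)·(9/2)·(2)·(1)/[(-3)·(-7/2)·(-6)·(-7)] = 5/49
L_1(6) = (8)·(9/2)·(2)·(1)/[(3)·(-1/2)·(-3)·(-4)] = -4
L_2(6) = (8)·(5)·(2)·(1)/[(7/2)·(1/2)·(-5/2)·(-7/2)] = 256/49
L_3(6) = (8)·(5)·(9/2)·(1)/[(6)·(3)·(5/2)·(-1)] = -4
L_4(6) = (8)·(5)·(9/2)·(2)/[(7)·(4)·(7/2)·(1)] = 180/49
Sum: (-2)·(5/49) + 9·(-4) + (-8)·(256/49) + 3·(-4) + (-6)·(180/49) = -5490/49

-5490/49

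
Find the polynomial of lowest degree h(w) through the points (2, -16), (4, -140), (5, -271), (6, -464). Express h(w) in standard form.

h(w) = -2w^3 - w^2 + 4

L_0(w) = (w - 4)(w - 5)(w - 6) / [-24] = -(1/24)w^3 + (5/8)w^2 - (37/12)w + 5
L_1(w) = (w - 2)(w - 5)(w - 6) / [4] = (1/4)w^3 - (13/4)w^2 + 13w - 15
L_2(w) = (w - 2)(w - 4)(w - 6) / [-3] = -(1/3)w^3 + 4w^2 - (44/3)w + 16
L_3(w) = (w - 2)(w - 4)(w - 5) / [8] = (1/8)w^3 - (11/8)w^2 + (19/4)w - 5
h(w) = (-16)·L_0 + (-140)·L_1 + (-271)·L_2 + (-464)·L_3
  (-16)·L_0(w) = (2/3)w^3 - 10w^2 + (148/3)w - 80
  (-140)·L_1(w) = -35w^3 + 455w^2 - 1820w + 2100
  (-271)·L_2(w) = (271/3)w^3 - 1084w^2 + (11924/3)w - 4336
  (-464)·L_3(w) = -58w^3 + 638w^2 - 2204w + 2320
Adding term by term: -2w^3 - w^2 + 4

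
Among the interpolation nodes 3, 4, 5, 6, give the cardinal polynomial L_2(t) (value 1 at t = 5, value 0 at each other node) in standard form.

L_2(t) = (t - 3)(t - 4)(t - 6) / [(2)·(1)·(-1)]
       = (t^3 - 13t^2 + 54t - 72) / (-2)

L_2(t) = -(1/2)t^3 + (13/2)t^2 - 27t + 36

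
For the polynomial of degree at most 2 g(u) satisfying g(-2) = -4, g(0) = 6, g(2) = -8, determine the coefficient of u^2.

The leading coefficient equals the top divided difference g[-2,0,2].
g[-2,0] = (6 - (-4)) / (0 - (-2)) = 5
g[0,2] = (-8 - 6) / (2 - 0) = -7
g[-2,0,2] = (-7 - 5) / (2 - (-2)) = -3

-3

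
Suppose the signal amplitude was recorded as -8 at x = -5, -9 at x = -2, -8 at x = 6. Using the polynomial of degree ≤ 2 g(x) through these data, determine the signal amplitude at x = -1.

L_0(-1) = (1)·(-7)/[(-3)·(-11)] = -7/33
L_1(-1) = (4)·(-7)/[(3)·(-8)] = 7/6
L_2(-1) = (4)·(1)/[(11)·(8)] = 1/22
Sum: (-8)·(-7/33) + (-9)·(7/6) + (-8)·(1/22) = -55/6

-55/6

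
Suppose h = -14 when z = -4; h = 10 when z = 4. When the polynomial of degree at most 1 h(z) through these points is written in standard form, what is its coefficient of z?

3

Build the Lagrange basis polynomials:
L_0(z) = (z - 4) / [-8] = -(1/8)z + 1/2
L_1(z) = (z + 4) / [8] = (1/8)z + 1/2
h(z) = (-14)·L_0 + 10·L_1
Only the coefficient of z is needed; take it from each L_i and combine:
(-14)·(-1/8) + 10·(1/8) = 3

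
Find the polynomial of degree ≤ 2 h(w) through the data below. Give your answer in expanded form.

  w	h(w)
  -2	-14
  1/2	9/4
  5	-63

h(w) = -3w^2 + 2w + 2

L_0(w) = (w - 1/2)(w - 5) / [35/2] = (2/35)w^2 - (11/35)w + 1/7
L_1(w) = (w + 2)(w - 5) / [-45/4] = -(4/45)w^2 + (4/15)w + 8/9
L_2(w) = (w + 2)(w - 1/2) / [63/2] = (2/63)w^2 + (1/21)w - 2/63
h(w) = (-14)·L_0 + (9/4)·L_1 + (-63)·L_2
  (-14)·L_0(w) = -(4/5)w^2 + (22/5)w - 2
  (9/4)·L_1(w) = -(1/5)w^2 + (3/5)w + 2
  (-63)·L_2(w) = -2w^2 - 3w + 2
Adding term by term: -3w^2 + 2w + 2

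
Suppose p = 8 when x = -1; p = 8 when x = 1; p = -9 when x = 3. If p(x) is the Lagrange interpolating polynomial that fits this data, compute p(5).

-43

L_0(5) = (4)·(2)/[(-2)·(-4)] = 1
L_1(5) = (6)·(2)/[(2)·(-2)] = -3
L_2(5) = (6)·(4)/[(4)·(2)] = 3
Sum: 8·(1) + 8·(-3) + (-9)·(3) = -43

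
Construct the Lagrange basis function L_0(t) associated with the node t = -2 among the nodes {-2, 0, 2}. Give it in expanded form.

L_0(t) = t(t - 2) / [(-2)·(-4)]
       = (t^2 - 2t) / (8)

L_0(t) = (1/8)t^2 - (1/4)t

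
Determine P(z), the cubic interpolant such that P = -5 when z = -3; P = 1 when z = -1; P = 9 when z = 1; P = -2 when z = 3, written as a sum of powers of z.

P(z) = -(7/16)z^3 - (17/16)z^2 + (71/16)z + 97/16

L_0(z) = (z + 1)(z - 1)(z - 3) / [-48] = -(1/48)z^3 + (1/16)z^2 + (1/48)z - 1/16
L_1(z) = (z + 3)(z - 1)(z - 3) / [16] = (1/16)z^3 - (1/16)z^2 - (9/16)z + 9/16
L_2(z) = (z + 3)(z + 1)(z - 3) / [-16] = -(1/16)z^3 - (1/16)z^2 + (9/16)z + 9/16
L_3(z) = (z + 3)(z + 1)(z - 1) / [48] = (1/48)z^3 + (1/16)z^2 - (1/48)z - 1/16
P(z) = (-5)·L_0 + 1·L_1 + 9·L_2 + (-2)·L_3
  (-5)·L_0(z) = (5/48)z^3 - (5/16)z^2 - (5/48)z + 5/16
  1·L_1(z) = (1/16)z^3 - (1/16)z^2 - (9/16)z + 9/16
  9·L_2(z) = -(9/16)z^3 - (9/16)z^2 + (81/16)z + 81/16
  (-2)·L_3(z) = -(1/24)z^3 - (1/8)z^2 + (1/24)z + 1/8
Adding term by term: -(7/16)z^3 - (17/16)z^2 + (71/16)z + 97/16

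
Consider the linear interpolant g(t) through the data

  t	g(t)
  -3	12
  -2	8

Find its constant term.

Build the Lagrange basis polynomials:
L_0(t) = (t + 2) / [-1] = -t - 2
L_1(t) = (t + 3) / [1] = t + 3
g(t) = 12·L_0 + 8·L_1
Only the constant term is needed; take it from each L_i and combine:
12·(-2) + 8·(3) = 0

0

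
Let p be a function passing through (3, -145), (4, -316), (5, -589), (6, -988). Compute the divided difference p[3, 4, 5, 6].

-4

p[3,4] = (-316 - (-145)) / (4 - 3) = -171
p[4,5] = (-589 - (-316)) / (5 - 4) = -273
p[5,6] = (-988 - (-589)) / (6 - 5) = -399
p[3,4,5] = (-273 - (-171)) / (5 - 3) = -51
p[4,5,6] = (-399 - (-273)) / (6 - 4) = -63
p[3,4,5,6] = (-63 - (-51)) / (6 - 3) = -4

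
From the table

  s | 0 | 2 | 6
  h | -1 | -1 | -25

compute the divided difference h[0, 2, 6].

-1

h[0,2] = (-1 - (-1)) / (2 - 0) = 0
h[2,6] = (-25 - (-1)) / (6 - 2) = -6
h[0,2,6] = (-6 - 0) / (6 - 0) = -1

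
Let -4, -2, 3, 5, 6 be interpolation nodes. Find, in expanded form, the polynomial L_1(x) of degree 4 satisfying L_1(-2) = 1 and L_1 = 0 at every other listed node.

L_1(x) = (x + 4)(x - 3)(x - 5)(x - 6) / [(2)·(-5)·(-7)·(-8)]
       = (x^4 - 10x^3 + 7x^2 + 162x - 360) / (-560)

L_1(x) = -(1/560)x^4 + (1/56)x^3 - (1/80)x^2 - (81/280)x + 9/14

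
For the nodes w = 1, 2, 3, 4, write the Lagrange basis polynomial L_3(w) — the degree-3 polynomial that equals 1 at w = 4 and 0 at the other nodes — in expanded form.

L_3(w) = (w - 1)(w - 2)(w - 3) / [(3)·(2)·(1)]
       = (w^3 - 6w^2 + 11w - 6) / (6)

L_3(w) = (1/6)w^3 - w^2 + (11/6)w - 1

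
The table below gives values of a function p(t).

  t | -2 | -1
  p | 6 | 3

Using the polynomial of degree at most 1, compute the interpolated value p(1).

-3

Evaluate each Lagrange basis at t = 1:
L_0(1) = (2)/[(-1)] = -2
L_1(1) = (3)/[(1)] = 3
Sum: 6·(-2) + 3·(3) = -3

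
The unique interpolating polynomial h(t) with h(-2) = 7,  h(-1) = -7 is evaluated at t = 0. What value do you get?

L_0(0) = (1)/[(-1)] = -1
L_1(0) = (2)/[(1)] = 2
Sum: 7·(-1) + (-7)·(2) = -21

-21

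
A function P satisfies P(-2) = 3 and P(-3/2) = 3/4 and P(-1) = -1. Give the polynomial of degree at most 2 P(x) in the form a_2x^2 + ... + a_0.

P(x) = x^2 - x - 3

Newton's divided differences:
P[-2,-3/2] = (3/4 - 3) / (-3/2 - (-2)) = -9/2
P[-3/2,-1] = (-1 - 3/4) / (-1 - (-3/2)) = -7/2
P[-2,-3/2,-1] = (-7/2 - (-9/2)) / (-1 - (-2)) = 1
P(x) = 3 + (-9/2)·(x + 2) + 1·(x + 2)(x + 3/2)
Expanding: P(x) = x^2 - x - 3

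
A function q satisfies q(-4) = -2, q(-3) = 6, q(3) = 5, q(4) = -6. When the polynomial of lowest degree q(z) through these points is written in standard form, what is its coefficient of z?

L_0(z) = (z + 3)(z - 3)(z - 4) / [-56] = -(1/56)z^3 + (1/14)z^2 + (9/56)z - 9/14
L_1(z) = (z + 4)(z - 3)(z - 4) / [42] = (1/42)z^3 - (1/14)z^2 - (8/21)z + 8/7
L_2(z) = (z + 4)(z + 3)(z - 4) / [-42] = -(1/42)z^3 - (1/14)z^2 + (8/21)z + 8/7
L_3(z) = (z + 4)(z + 3)(z - 3) / [56] = (1/56)z^3 + (1/14)z^2 - (9/56)z - 9/14
q(z) = (-2)·L_0 + 6·L_1 + 5·L_2 + (-6)·L_3
Only the coefficient of z is needed; take it from each L_i and combine:
(-2)·(9/56) + 6·(-8/21) + 5·(8/21) + (-6)·(-9/56) = 11/42

11/42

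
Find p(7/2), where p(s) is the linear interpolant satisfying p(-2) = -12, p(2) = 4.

10

Evaluate each Lagrange basis at s = 7/2:
L_0(7/2) = (3/2)/[(-4)] = -3/8
L_1(7/2) = (11/2)/[(4)] = 11/8
Sum: (-12)·(-3/8) + 4·(11/8) = 10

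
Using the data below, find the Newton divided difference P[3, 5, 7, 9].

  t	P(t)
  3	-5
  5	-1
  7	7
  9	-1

-5/12

P[3,5] = (-1 - (-5)) / (5 - 3) = 2
P[5,7] = (7 - (-1)) / (7 - 5) = 4
P[7,9] = (-1 - 7) / (9 - 7) = -4
P[3,5,7] = (4 - 2) / (7 - 3) = 1/2
P[5,7,9] = (-4 - 4) / (9 - 5) = -2
P[3,5,7,9] = (-2 - 1/2) / (9 - 3) = -5/12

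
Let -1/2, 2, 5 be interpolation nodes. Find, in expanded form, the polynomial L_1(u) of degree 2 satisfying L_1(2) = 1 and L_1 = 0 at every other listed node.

L_1(u) = (u + 1/2)(u - 5) / [(5/2)·(-3)]
       = (u^2 - (9/2)u - 5/2) / (-15/2)

L_1(u) = -(2/15)u^2 + (3/5)u + 1/3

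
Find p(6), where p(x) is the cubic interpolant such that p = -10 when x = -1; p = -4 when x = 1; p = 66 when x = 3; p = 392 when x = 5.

711

L_0(6) = (5)·(3)·(1)/[(-2)·(-4)·(-6)] = -5/16
L_1(6) = (7)·(3)·(1)/[(2)·(-2)·(-4)] = 21/16
L_2(6) = (7)·(5)·(1)/[(4)·(2)·(-2)] = -35/16
L_3(6) = (7)·(5)·(3)/[(6)·(4)·(2)] = 35/16
Sum: (-10)·(-5/16) + (-4)·(21/16) + 66·(-35/16) + 392·(35/16) = 711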